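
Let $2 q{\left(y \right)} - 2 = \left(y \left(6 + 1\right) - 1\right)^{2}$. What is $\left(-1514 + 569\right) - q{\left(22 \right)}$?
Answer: $- \frac{25301}{2} \approx -12651.0$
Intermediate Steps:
$q{\left(y \right)} = 1 + \frac{\left(-1 + 7 y\right)^{2}}{2}$ ($q{\left(y \right)} = 1 + \frac{\left(y \left(6 + 1\right) - 1\right)^{2}}{2} = 1 + \frac{\left(y 7 - 1\right)^{2}}{2} = 1 + \frac{\left(7 y - 1\right)^{2}}{2} = 1 + \frac{\left(-1 + 7 y\right)^{2}}{2}$)
$\left(-1514 + 569\right) - q{\left(22 \right)} = \left(-1514 + 569\right) - \left(1 + \frac{\left(-1 + 7 \cdot 22\right)^{2}}{2}\right) = -945 - \left(1 + \frac{\left(-1 + 154\right)^{2}}{2}\right) = -945 - \left(1 + \frac{153^{2}}{2}\right) = -945 - \left(1 + \frac{1}{2} \cdot 23409\right) = -945 - \left(1 + \frac{23409}{2}\right) = -945 - \frac{23411}{2} = - \frac{25301}{2}$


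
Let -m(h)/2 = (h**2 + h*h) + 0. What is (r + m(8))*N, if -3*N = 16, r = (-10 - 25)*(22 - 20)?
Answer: 5216/3 ≈ 1738.7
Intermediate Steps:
m(h) = -4*h**2 (m(h) = -2*((h**2 + h*h) + 0) = -2*((h**2 + h**2) + 0) = -2*(2*h**2 + 0) = -4*h**2)
r = -70 (r = -35*2 = -70)
N = -16/3 (N = -1/3*16 = -16/3 ≈ -5.3333)
(r + m(8))*N = (-70 - 4*8**2)*(-16/3) = (-70 - 4*64)*(-16/3) = (-70 - 256)*(-16/3) = -326*(-16/3) = 5216/3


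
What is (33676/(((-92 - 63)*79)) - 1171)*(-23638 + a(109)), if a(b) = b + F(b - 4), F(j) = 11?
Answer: 338014124778/12245 ≈ 2.7604e+7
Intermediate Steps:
a(b) = 11 + b (a(b) = b + 11 = 11 + b)
(33676/(((-92 - 63)*79)) - 1171)*(-23638 + a(109)) = (33676/(((-92 - 63)*79)) - 1171)*(-23638 + (11 + 109)) = (33676/((-155*79)) - 1171)*(-23638 + 120) = (33676/(-12245) - 1171)*(-23518) = (33676*(-1/12245) - 1171)*(-23518) = (-33676/12245 - 1171)*(-23518) = -14372571/12245*(-23518) = 338014124778/12245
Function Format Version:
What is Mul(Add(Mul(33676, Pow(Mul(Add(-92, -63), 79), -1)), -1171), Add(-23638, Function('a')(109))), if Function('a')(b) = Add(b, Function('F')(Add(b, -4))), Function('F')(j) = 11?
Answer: Rational(338014124778, 12245) ≈ 2.7604e+7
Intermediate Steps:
Function('a')(b) = Add(11, b) (Function('a')(b) = Add(b, 11) = Add(11, b))
Mul(Add(Mul(33676, Pow(Mul(Add(-92, -63), 79), -1)), -1171), Add(-23638, Function('a')(109))) = Mul(Add(Mul(33676, Pow(Mul(Add(-92, -63), 79), -1)), -1171), Add(-23638, Add(11, 109))) = Mul(Add(Mul(33676, Pow(Mul(-155, 79), -1)), -1171), Add(-23638, 120)) = Mul(Add(Mul(33676, Pow(-12245, -1)), -1171), -23518) = Mul(Add(Mul(33676, Rational(-1, 12245)), -1171), -23518) = Mul(Add(Rational(-33676, 12245), -1171), -23518) = Mul(Rational(-14372571, 12245), -23518) = Rational(338014124778, 12245)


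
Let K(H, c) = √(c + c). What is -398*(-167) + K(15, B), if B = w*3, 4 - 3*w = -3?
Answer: 66466 + √14 ≈ 66470.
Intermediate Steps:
w = 7/3 (w = 4/3 - ⅓*(-3) = 4/3 + 1 = 7/3 ≈ 2.3333)
B = 7 (B = (7/3)*3 = 7)
K(H, c) = √2*√c (K(H, c) = √(2*c) = √2*√c)
-398*(-167) + K(15, B) = -398*(-167) + √2*√7 = 66466 + √14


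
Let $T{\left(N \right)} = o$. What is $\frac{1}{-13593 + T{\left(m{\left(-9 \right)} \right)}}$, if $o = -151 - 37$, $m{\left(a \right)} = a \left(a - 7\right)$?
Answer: $- \frac{1}{13781} \approx -7.2564 \cdot 10^{-5}$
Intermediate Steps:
$m{\left(a \right)} = a \left(-7 + a\right)$
$o = -188$ ($o = -151 - 37 = -188$)
$T{\left(N \right)} = -188$
$\frac{1}{-13593 + T{\left(m{\left(-9 \right)} \right)}} = \frac{1}{-13593 - 188} = \frac{1}{-13781} = - \frac{1}{13781}$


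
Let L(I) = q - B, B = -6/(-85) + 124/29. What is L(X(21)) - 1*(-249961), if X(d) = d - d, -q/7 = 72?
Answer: 614900791/2465 ≈ 2.4945e+5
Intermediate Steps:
q = -504 (q = -7*72 = -504)
X(d) = 0
B = 10714/2465 (B = -6*(-1/85) + 124*(1/29) = 6/85 + 124/29 = 10714/2465 ≈ 4.3465)
L(I) = -1253074/2465 (L(I) = -504 - 1*10714/2465 = -504 - 10714/2465 = -1253074/2465)
L(X(21)) - 1*(-249961) = -1253074/2465 - 1*(-249961) = -1253074/2465 + 249961 = 614900791/2465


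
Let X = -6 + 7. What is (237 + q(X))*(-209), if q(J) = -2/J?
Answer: -49115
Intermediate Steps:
X = 1
(237 + q(X))*(-209) = (237 - 2/1)*(-209) = (237 - 2*1)*(-209) = (237 - 2)*(-209) = 235*(-209) = -49115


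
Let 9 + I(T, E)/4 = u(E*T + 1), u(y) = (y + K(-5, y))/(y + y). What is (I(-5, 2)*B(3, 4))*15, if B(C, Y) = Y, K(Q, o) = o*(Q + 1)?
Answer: -2520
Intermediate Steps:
K(Q, o) = o*(1 + Q)
u(y) = -3/2 (u(y) = (y + y*(1 - 5))/(y + y) = (y + y*(-4))/((2*y)) = (y - 4*y)*(1/(2*y)) = (-3*y)*(1/(2*y)) = -3/2)
I(T, E) = -42 (I(T, E) = -36 + 4*(-3/2) = -36 - 6 = -42)
(I(-5, 2)*B(3, 4))*15 = -42*4*15 = -168*15 = -2520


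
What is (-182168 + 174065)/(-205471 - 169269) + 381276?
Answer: 142879376343/374740 ≈ 3.8128e+5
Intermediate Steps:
(-182168 + 174065)/(-205471 - 169269) + 381276 = -8103/(-374740) + 381276 = -8103*(-1/374740) + 381276 = 8103/374740 + 381276 = 142879376343/374740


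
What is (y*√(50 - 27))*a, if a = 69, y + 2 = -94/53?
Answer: -13800*√23/53 ≈ -1248.7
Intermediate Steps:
y = -200/53 (y = -2 - 94/53 = -200/53 ≈ -3.7736)
(y*√(50 - 27))*a = -200*√(50 - 27)/53*69 = -200*√23/53*69 = -13800*√23/53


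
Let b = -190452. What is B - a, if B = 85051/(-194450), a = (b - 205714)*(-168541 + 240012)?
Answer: 5505731227082649/194450 ≈ 2.8314e+10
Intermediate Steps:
a = -28314380186 (a = (-190452 - 205714)*(-168541 + 240012) = -396166*71471 = -28314380186)
B = -85051/194450 (B = 85051*(-1/194450) = -85051/194450 ≈ -0.43739)
B - a = -85051/194450 - 1*(-28314380186) = -85051/194450 + 28314380186 = 5505731227082649/194450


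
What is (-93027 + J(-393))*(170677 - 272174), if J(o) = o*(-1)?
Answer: 9402073098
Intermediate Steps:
J(o) = -o
(-93027 + J(-393))*(170677 - 272174) = (-93027 - 1*(-393))*(170677 - 272174) = (-93027 + 393)*(-101497) = -92634*(-101497) = 9402073098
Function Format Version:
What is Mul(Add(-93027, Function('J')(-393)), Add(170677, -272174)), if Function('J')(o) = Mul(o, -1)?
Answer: 9402073098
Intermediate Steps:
Function('J')(o) = Mul(-1, o)
Mul(Add(-93027, Function('J')(-393)), Add(170677, -272174)) = Mul(Add(-93027, Mul(-1, -393)), Add(170677, -272174)) = Mul(Add(-93027, 393), -101497) = Mul(-92634, -101497) = 9402073098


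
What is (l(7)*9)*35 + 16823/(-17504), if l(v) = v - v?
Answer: -16823/17504 ≈ -0.96109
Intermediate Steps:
l(v) = 0
(l(7)*9)*35 + 16823/(-17504) = (0*9)*35 + 16823/(-17504) = 0*35 + 16823*(-1/17504) = 0 - 16823/17504 = -16823/17504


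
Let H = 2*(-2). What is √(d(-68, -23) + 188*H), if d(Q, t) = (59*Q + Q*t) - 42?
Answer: I*√3242 ≈ 56.939*I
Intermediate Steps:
H = -4
d(Q, t) = -42 + 59*Q + Q*t
√(d(-68, -23) + 188*H) = √((-42 + 59*(-68) - 68*(-23)) + 188*(-4)) = √((-42 - 4012 + 1564) - 752) = √(-2490 - 752) = √(-3242) = I*√3242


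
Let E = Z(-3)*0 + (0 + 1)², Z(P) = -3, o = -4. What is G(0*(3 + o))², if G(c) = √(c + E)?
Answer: 1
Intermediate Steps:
E = 1 (E = -3*0 + (0 + 1)² = 0 + 1² = 0 + 1 = 1)
G(c) = √(1 + c) (G(c) = √(c + 1) = √(1 + c))
G(0*(3 + o))² = (√(1 + 0*(3 - 4)))² = (√(1 + 0*(-1)))² = (√(1 + 0))² = (√1)² = 1² = 1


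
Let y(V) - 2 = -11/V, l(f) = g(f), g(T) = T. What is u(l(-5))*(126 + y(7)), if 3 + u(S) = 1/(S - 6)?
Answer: -30090/77 ≈ -390.78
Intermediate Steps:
l(f) = f
u(S) = -3 + 1/(-6 + S) (u(S) = -3 + 1/(S - 6) = -3 + 1/(-6 + S))
y(V) = 2 - 11/V
u(l(-5))*(126 + y(7)) = ((19 - 3*(-5))/(-6 - 5))*(126 + (2 - 11/7)) = ((19 + 15)/(-11))*(126 + (2 - 11*⅐)) = (-1/11*34)*(126 + (2 - 11/7)) = -34*(126 + 3/7)/11 = -34/11*885/7 = -30090/77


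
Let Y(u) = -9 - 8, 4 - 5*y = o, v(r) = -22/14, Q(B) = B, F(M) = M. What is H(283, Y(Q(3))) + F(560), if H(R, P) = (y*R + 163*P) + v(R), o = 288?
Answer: -640044/35 ≈ -18287.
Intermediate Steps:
v(r) = -11/7 (v(r) = -22*1/14 = -11/7)
y = -284/5 (y = 4/5 - 1/5*288 = 4/5 - 288/5 = -284/5 ≈ -56.800)
Y(u) = -17
H(R, P) = -11/7 + 163*P - 284*R/5 (H(R, P) = (-284*R/5 + 163*P) - 11/7 = (163*P - 284*R/5) - 11/7 = -11/7 + 163*P - 284*R/5)
H(283, Y(Q(3))) + F(560) = (-11/7 + 163*(-17) - 284/5*283) + 560 = (-11/7 - 2771 - 80372/5) + 560 = -659644/35 + 560 = -640044/35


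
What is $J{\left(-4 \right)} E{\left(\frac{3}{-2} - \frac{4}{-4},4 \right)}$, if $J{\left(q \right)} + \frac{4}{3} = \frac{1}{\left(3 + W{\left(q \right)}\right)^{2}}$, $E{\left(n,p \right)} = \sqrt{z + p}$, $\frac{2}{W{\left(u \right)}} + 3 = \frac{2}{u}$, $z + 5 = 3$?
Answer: $- \frac{1009 \sqrt{2}}{867} \approx -1.6458$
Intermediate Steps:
$z = -2$ ($z = -5 + 3 = -2$)
$W{\left(u \right)} = \frac{2}{-3 + \frac{2}{u}}$
$E{\left(n,p \right)} = \sqrt{-2 + p}$
$J{\left(q \right)} = - \frac{4}{3} + \frac{1}{\left(3 - \frac{2 q}{-2 + 3 q}\right)^{2}}$
$J{\left(-4 \right)} E{\left(\frac{3}{-2} - \frac{4}{-4},4 \right)} = \frac{-132 - 169 \left(-4\right)^{2} + 300 \left(-4\right)}{3 \left(36 - -336 + 49 \left(-4\right)^{2}\right)} \sqrt{-2 + 4} = \frac{-132 - 2704 - 1200}{3 \left(36 + 336 + 49 \cdot 16\right)} \sqrt{2} = \frac{-132 - 2704 - 1200}{3 \left(36 + 336 + 784\right)} \sqrt{2} = \frac{1}{3} \cdot \frac{1}{1156} \left(-4036\right) \sqrt{2} = - \frac{1009 \sqrt{2}}{867}$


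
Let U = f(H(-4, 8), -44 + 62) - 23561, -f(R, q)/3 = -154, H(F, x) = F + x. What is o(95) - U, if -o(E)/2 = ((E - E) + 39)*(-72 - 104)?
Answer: 36827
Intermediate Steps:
f(R, q) = 462 (f(R, q) = -3*(-154) = 462)
o(E) = 13728 (o(E) = -2*((E - E) + 39)*(-72 - 104) = -2*(0 + 39)*(-176) = -78*(-176) = -2*(-6864) = 13728)
U = -23099 (U = 462 - 23561 = -23099)
o(95) - U = 13728 - 1*(-23099) = 13728 + 23099 = 36827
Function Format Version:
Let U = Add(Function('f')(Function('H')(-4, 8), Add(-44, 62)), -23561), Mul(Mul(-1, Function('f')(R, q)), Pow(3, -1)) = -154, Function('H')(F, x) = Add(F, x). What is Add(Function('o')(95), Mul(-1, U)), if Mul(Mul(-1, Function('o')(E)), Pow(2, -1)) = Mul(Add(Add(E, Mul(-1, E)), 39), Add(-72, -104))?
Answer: 36827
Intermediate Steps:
Function('f')(R, q) = 462 (Function('f')(R, q) = Mul(-3, -154) = 462)
Function('o')(E) = 13728 (Function('o')(E) = Mul(-2, Mul(Add(Add(E, Mul(-1, E)), 39), Add(-72, -104))) = Mul(-2, Mul(Add(0, 39), -176)) = Mul(-2, Mul(39, -176)) = Mul(-2, -6864) = 13728)
U = -23099 (U = Add(462, -23561) = -23099)
Add(Function('o')(95), Mul(-1, U)) = Add(13728, Mul(-1, -23099)) = Add(13728, 23099) = 36827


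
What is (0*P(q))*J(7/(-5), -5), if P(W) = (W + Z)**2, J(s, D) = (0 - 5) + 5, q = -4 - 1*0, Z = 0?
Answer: 0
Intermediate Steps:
q = -4 (q = -4 + 0 = -4)
J(s, D) = 0 (J(s, D) = -5 + 5 = 0)
P(W) = W**2 (P(W) = (W + 0)**2 = W**2)
(0*P(q))*J(7/(-5), -5) = (0*(-4)**2)*0 = (0*16)*0 = 0*0 = 0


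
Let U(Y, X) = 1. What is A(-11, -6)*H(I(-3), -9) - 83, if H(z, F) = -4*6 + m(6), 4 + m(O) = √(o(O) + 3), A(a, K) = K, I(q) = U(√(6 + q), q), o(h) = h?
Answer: 67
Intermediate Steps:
I(q) = 1
m(O) = -4 + √(3 + O) (m(O) = -4 + √(O + 3) = -4 + √(3 + O))
H(z, F) = -25 (H(z, F) = -4*6 + (-4 + √(3 + 6)) = -24 + (-4 + √9) = -24 + (-4 + 3) = -24 - 1 = -25)
A(-11, -6)*H(I(-3), -9) - 83 = -6*(-25) - 83 = 150 - 83 = 67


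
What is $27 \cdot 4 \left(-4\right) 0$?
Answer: $0$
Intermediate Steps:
$27 \cdot 4 \left(-4\right) 0 = 27 \left(-16\right) 0 = \left(-432\right) 0 = 0$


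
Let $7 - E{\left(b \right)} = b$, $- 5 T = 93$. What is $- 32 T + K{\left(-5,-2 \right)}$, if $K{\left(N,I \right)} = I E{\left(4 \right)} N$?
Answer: $\frac{3126}{5} \approx 625.2$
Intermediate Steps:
$T = - \frac{93}{5}$ ($T = \left(- \frac{1}{5}\right) 93 = - \frac{93}{5} \approx -18.6$)
$E{\left(b \right)} = 7 - b$
$K{\left(N,I \right)} = 3 I N$ ($K{\left(N,I \right)} = I \left(7 - 4\right) N = I 3 N = 3 I N$)
$- 32 T + K{\left(-5,-2 \right)} = \left(-32\right) \left(- \frac{93}{5}\right) + 3 \left(-2\right) \left(-5\right) = \frac{2976}{5} + 30 = \frac{3126}{5}$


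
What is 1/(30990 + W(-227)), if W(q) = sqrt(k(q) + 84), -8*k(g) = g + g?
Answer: 123960/3841519837 - 2*sqrt(563)/3841519837 ≈ 3.2256e-5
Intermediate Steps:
k(g) = -g/4 (k(g) = -(g + g)/8 = -g/4)
W(q) = sqrt(84 - q/4) (W(q) = sqrt(-q/4 + 84) = sqrt(84 - q/4))
1/(30990 + W(-227)) = 1/(30990 + sqrt(336 - 1*(-227))/2) = 1/(30990 + sqrt(336 + 227)/2) = 1/(30990 + sqrt(563)/2)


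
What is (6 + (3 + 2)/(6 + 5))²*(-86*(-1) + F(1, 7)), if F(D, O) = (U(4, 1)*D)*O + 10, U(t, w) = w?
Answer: 519223/121 ≈ 4291.1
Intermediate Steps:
F(D, O) = 10 + D*O (F(D, O) = (1*D)*O + 10 = D*O + 10 = 10 + D*O)
(6 + (3 + 2)/(6 + 5))²*(-86*(-1) + F(1, 7)) = (6 + (3 + 2)/(6 + 5))²*(-86*(-1) + (10 + 1*7)) = (6 + 5/11)²*(86 + (10 + 7)) = (6 + 5*(1/11))²*(86 + 17) = (6 + 5/11)²*103 = (71/11)²*103 = (5041/121)*103 = 519223/121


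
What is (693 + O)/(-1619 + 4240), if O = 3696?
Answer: 4389/2621 ≈ 1.6746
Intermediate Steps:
(693 + O)/(-1619 + 4240) = (693 + 3696)/(-1619 + 4240) = 4389/2621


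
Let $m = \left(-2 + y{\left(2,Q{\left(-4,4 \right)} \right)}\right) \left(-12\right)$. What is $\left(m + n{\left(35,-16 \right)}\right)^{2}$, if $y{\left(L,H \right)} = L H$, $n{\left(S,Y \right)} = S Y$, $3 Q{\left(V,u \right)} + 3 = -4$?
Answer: $230400$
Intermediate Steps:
$Q{\left(V,u \right)} = - \frac{7}{3}$ ($Q{\left(V,u \right)} = -1 + \frac{1}{3} \left(-4\right) = -1 - \frac{4}{3} = - \frac{7}{3}$)
$y{\left(L,H \right)} = H L$
$m = 80$ ($m = \left(-2 - \frac{14}{3}\right) \left(-12\right) = \left(- \frac{20}{3}\right) \left(-12\right) = 80$)
$\left(m + n{\left(35,-16 \right)}\right)^{2} = \left(80 + 35 \left(-16\right)\right)^{2} = \left(80 - 560\right)^{2} = \left(-480\right)^{2} = 230400$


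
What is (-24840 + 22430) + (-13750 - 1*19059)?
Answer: -35219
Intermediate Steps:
(-24840 + 22430) + (-13750 - 1*19059) = -2410 + (-13750 - 19059) = -2410 - 32809 = -35219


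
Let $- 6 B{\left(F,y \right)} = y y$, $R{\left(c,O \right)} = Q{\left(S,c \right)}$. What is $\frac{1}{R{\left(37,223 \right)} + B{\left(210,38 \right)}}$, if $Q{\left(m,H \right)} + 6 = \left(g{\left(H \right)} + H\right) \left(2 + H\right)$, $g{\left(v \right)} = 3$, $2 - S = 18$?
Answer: $\frac{3}{3940} \approx 0.00076142$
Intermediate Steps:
$S = -16$ ($S = 2 - 18 = -16$)
$Q{\left(m,H \right)} = -6 + \left(2 + H\right) \left(3 + H\right)$ ($Q{\left(m,H \right)} = -6 + \left(3 + H\right) \left(2 + H\right) = -6 + \left(2 + H\right) \left(3 + H\right)$)
$R{\left(c,O \right)} = c \left(5 + c\right)$
$B{\left(F,y \right)} = - \frac{y^{2}}{6}$ ($B{\left(F,y \right)} = - \frac{y y}{6} = - \frac{y^{2}}{6}$)
$\frac{1}{R{\left(37,223 \right)} + B{\left(210,38 \right)}} = \frac{1}{37 \left(5 + 37\right) - \frac{38^{2}}{6}} = \frac{1}{37 \cdot 42 - \frac{722}{3}} = \frac{1}{1554 - \frac{722}{3}} = \frac{1}{\frac{3940}{3}} = \frac{3}{3940}$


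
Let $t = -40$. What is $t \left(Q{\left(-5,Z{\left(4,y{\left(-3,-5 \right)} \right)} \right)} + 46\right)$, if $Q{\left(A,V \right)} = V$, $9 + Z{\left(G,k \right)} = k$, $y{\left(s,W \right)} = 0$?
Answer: $-1480$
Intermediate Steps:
$Z{\left(G,k \right)} = -9 + k$
$t \left(Q{\left(-5,Z{\left(4,y{\left(-3,-5 \right)} \right)} \right)} + 46\right) = - 40 \left(\left(-9 + 0\right) + 46\right) = - 40 \left(-9 + 46\right) = \left(-40\right) 37 = -1480$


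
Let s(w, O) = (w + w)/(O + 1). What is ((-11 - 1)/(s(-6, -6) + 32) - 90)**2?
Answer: 15093225/1849 ≈ 8162.9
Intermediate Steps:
s(w, O) = 2*w/(1 + O) (s(w, O) = (2*w)/(1 + O) = 2*w/(1 + O))
((-11 - 1)/(s(-6, -6) + 32) - 90)**2 = ((-11 - 1)/(2*(-6)/(1 - 6) + 32) - 90)**2 = (-12/(2*(-6)/(-5) + 32) - 90)**2 = (-12/(2*(-6)*(-1/5) + 32) - 90)**2 = (-12/(12/5 + 32) - 90)**2 = (-12/172/5 - 90)**2 = (-12*5/172 - 90)**2 = (-15/43 - 90)**2 = (-3885/43)**2 = 15093225/1849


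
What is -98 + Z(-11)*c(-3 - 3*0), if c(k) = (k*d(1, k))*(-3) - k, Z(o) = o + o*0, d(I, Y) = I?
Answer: -230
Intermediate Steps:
Z(o) = o (Z(o) = o + 0 = o)
c(k) = -4*k (c(k) = (k*1)*(-3) - k = k*(-3) - k = -3*k - k = -4*k)
-98 + Z(-11)*c(-3 - 3*0) = -98 - (-44)*(-3 - 3*0) = -98 - (-44)*(-3 + 0) = -98 - (-44)*(-3) = -98 - 11*12 = -98 - 132 = -230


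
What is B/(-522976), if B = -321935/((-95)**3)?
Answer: -64387/89677309600 ≈ -7.1799e-7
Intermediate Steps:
B = 64387/171475 (B = -321935/(-857375) = -321935*(-1/857375) = 64387/171475 ≈ 0.37549)
B/(-522976) = (64387/171475)/(-522976) = (64387/171475)*(-1/522976) = -64387/89677309600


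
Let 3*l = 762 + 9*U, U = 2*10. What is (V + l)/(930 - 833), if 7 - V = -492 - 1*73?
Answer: 886/97 ≈ 9.1340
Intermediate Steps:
U = 20
V = 572 (V = 7 - (-492 - 1*73) = 7 - (-492 - 73) = 7 - 1*(-565) = 7 + 565 = 572)
l = 314 (l = (762 + 9*20)/3 = (762 + 180)/3 = (1/3)*942 = 314)
(V + l)/(930 - 833) = (572 + 314)/(930 - 833) = 886/97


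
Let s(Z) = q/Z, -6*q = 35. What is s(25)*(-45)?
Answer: 21/2 ≈ 10.500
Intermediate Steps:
q = -35/6 (q = -⅙*35 = -35/6 ≈ -5.8333)
s(Z) = -35/(6*Z)
s(25)*(-45) = -35/6/25*(-45) = -35/6*1/25*(-45) = -7/30*(-45) = 21/2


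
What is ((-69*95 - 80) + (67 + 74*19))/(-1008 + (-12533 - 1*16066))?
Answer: 5162/29607 ≈ 0.17435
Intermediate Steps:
((-69*95 - 80) + (67 + 74*19))/(-1008 + (-12533 - 1*16066)) = ((-6555 - 80) + (67 + 1406))/(-1008 + (-12533 - 16066)) = (-6635 + 1473)/(-1008 - 28599) = -5162/(-29607) = -5162*(-1/29607) = 5162/29607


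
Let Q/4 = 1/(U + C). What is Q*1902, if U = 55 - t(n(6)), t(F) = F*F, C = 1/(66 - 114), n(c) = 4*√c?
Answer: -365184/1969 ≈ -185.47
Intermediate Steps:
C = -1/48 (C = 1/(-48) = -1/48 ≈ -0.020833)
t(F) = F²
U = -41 (U = 55 - (4*√6)² = 55 - 1*96 = 55 - 96 = -41)
Q = -192/1969 (Q = 4/(-41 - 1/48) = 4/(-1969/48) = 4*(-48/1969) = -192/1969 ≈ -0.097511)
Q*1902 = -192/1969*1902 = -365184/1969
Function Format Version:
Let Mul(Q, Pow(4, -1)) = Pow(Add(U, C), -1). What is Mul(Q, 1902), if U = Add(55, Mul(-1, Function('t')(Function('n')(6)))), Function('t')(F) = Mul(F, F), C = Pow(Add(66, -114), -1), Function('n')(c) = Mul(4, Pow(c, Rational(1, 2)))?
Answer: Rational(-365184, 1969) ≈ -185.47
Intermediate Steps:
C = Rational(-1, 48) (C = Pow(-48, -1) = Rational(-1, 48) ≈ -0.020833)
Function('t')(F) = Pow(F, 2)
U = -41 (U = Add(55, Mul(-1, Pow(Mul(4, Pow(6, Rational(1, 2))), 2))) = Add(55, Mul(-1, 96)) = Add(55, -96) = -41)
Q = Rational(-192, 1969) (Q = Mul(4, Pow(Add(-41, Rational(-1, 48)), -1)) = Mul(4, Pow(Rational(-1969, 48), -1)) = Mul(4, Rational(-48, 1969)) = Rational(-192, 1969) ≈ -0.097511)
Mul(Q, 1902) = Mul(Rational(-192, 1969), 1902) = Rational(-365184, 1969)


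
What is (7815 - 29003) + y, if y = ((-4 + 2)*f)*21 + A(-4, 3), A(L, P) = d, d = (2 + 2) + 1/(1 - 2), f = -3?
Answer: -21059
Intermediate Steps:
d = 3 (d = 4 + 1/(-1) = 4 - 1 = 3)
A(L, P) = 3
y = 129 (y = ((-4 + 2)*(-3))*21 + 3 = -2*(-3)*21 + 3 = 6*21 + 3 = 126 + 3 = 129)
(7815 - 29003) + y = (7815 - 29003) + 129 = -21188 + 129 = -21059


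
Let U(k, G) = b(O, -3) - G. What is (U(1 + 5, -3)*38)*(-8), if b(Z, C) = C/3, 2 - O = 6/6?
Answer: -608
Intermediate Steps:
O = 1 (O = 2 - 6/6 = 2 - 1*1 = 2 - 1 = 1)
b(Z, C) = C/3 (b(Z, C) = C*(⅓) = C/3)
U(k, G) = -1 - G (U(k, G) = (⅓)*(-3) - G = -1 - G)
(U(1 + 5, -3)*38)*(-8) = ((-1 - 1*(-3))*38)*(-8) = ((-1 + 3)*38)*(-8) = (2*38)*(-8) = 76*(-8) = -608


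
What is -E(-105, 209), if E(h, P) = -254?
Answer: 254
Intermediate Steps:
-E(-105, 209) = -1*(-254) = 254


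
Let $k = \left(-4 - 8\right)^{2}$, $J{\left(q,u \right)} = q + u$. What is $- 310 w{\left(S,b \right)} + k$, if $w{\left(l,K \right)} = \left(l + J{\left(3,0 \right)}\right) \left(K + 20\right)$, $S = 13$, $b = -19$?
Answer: $-4816$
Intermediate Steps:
$w{\left(l,K \right)} = \left(3 + l\right) \left(20 + K\right)$ ($w{\left(l,K \right)} = \left(l + \left(3 + 0\right)\right) \left(K + 20\right) = \left(l + 3\right) \left(20 + K\right) = \left(3 + l\right) \left(20 + K\right)$)
$k = 144$ ($k = \left(-12\right)^{2} = 144$)
$- 310 w{\left(S,b \right)} + k = - 310 \left(60 + 3 \left(-19\right) + 20 \cdot 13 - 247\right) + 144 = - 310 \left(60 - 57 + 260 - 247\right) + 144 = \left(-310\right) 16 + 144 = -4960 + 144 = -4816$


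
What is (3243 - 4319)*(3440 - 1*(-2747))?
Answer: -6657212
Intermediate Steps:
(3243 - 4319)*(3440 - 1*(-2747)) = -1076*(3440 + 2747) = -1076*6187 = -6657212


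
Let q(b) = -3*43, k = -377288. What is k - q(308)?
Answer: -377159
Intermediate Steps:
q(b) = -129
k - q(308) = -377288 - 1*(-129) = -377288 + 129 = -377159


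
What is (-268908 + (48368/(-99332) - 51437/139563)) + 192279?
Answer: -265581299393608/3465767979 ≈ -76630.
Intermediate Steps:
(-268908 + (48368/(-99332) - 51437/139563)) + 192279 = (-268908 + (48368*(-1/99332) - 51437*1/139563)) + 192279 = (-268908 + (-12092/24833 - 51437/139563)) + 192279 = (-268908 - 2964930817/3465767979) + 192279 = -931975700627749/3465767979 + 192279 = -265581299393608/3465767979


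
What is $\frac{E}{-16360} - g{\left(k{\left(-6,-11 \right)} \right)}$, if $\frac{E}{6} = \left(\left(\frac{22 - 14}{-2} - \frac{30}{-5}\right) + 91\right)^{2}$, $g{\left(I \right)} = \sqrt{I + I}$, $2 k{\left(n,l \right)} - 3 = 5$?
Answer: $- \frac{25947}{8180} - 2 \sqrt{2} \approx -6.0004$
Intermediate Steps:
$k{\left(n,l \right)} = 4$ ($k{\left(n,l \right)} = \frac{3}{2} + \frac{1}{2} \cdot 5 = \frac{3}{2} + \frac{5}{2} = 4$)
$g{\left(I \right)} = \sqrt{2} \sqrt{I}$ ($g{\left(I \right)} = \sqrt{2 I} = \sqrt{2} \sqrt{I}$)
$E = 51894$ ($E = 6 \left(\left(\frac{22 - 14}{-2} - \frac{30}{-5}\right) + 91\right)^{2} = 6 \left(\left(8 \left(- \frac{1}{2}\right) - -6\right) + 91\right)^{2} = 6 \left(\left(-4 + 6\right) + 91\right)^{2} = 6 \left(2 + 91\right)^{2} = 6 \cdot 93^{2} = 6 \cdot 8649 = 51894$)
$\frac{E}{-16360} - g{\left(k{\left(-6,-11 \right)} \right)} = \frac{51894}{-16360} - \sqrt{2} \sqrt{4} = 51894 \left(- \frac{1}{16360}\right) - \sqrt{2} \cdot 2 = - \frac{25947}{8180} - 2 \sqrt{2}$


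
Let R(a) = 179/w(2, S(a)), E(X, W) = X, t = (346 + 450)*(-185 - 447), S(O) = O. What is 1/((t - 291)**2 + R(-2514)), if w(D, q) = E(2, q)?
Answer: 2/506748619717 ≈ 3.9467e-12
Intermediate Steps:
t = -503072 (t = 796*(-632) = -503072)
w(D, q) = 2
R(a) = 179/2
1/((t - 291)**2 + R(-2514)) = 1/((-503072 - 291)**2 + 179/2) = 1/((-503363)**2 + 179/2) = 1/(253374309769 + 179/2) = 1/(506748619717/2) = 2/506748619717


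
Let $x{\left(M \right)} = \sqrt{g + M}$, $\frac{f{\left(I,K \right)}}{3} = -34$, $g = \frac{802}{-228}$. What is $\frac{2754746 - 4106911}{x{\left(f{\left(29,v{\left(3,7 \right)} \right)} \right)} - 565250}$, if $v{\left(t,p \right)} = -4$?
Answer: $\frac{87131484352500}{36423862137029} + \frac{1352165 i \sqrt{1371306}}{36423862137029} \approx 2.3922 + 4.3472 \cdot 10^{-5} i$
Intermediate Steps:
$g = - \frac{401}{114}$ ($g = 802 \left(- \frac{1}{228}\right) = - \frac{401}{114} \approx -3.5175$)
$f{\left(I,K \right)} = -102$ ($f{\left(I,K \right)} = 3 \left(-34\right) = -102$)
$x{\left(M \right)} = \sqrt{- \frac{401}{114} + M}$
$\frac{2754746 - 4106911}{x{\left(f{\left(29,v{\left(3,7 \right)} \right)} \right)} - 565250} = \frac{2754746 - 4106911}{\frac{\sqrt{-45714 + 12996 \left(-102\right)}}{114} - 565250} = - \frac{1352165}{\frac{\sqrt{-45714 - 1325592}}{114} - 565250} = - \frac{1352165}{\frac{\sqrt{-1371306}}{114} - 565250} = - \frac{1352165}{\frac{i \sqrt{1371306}}{114} - 565250} = - \frac{1352165}{-565250 + \frac{i \sqrt{1371306}}{114}}$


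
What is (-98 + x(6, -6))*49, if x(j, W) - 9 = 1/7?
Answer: -4354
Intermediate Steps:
x(j, W) = 64/7 (x(j, W) = 9 + 1/7 = 9 + ⅐ = 64/7)
(-98 + x(6, -6))*49 = (-98 + 64/7)*49 = -622/7*49 = -4354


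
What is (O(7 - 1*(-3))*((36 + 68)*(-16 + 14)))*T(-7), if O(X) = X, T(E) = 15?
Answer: -31200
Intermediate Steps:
(O(7 - 1*(-3))*((36 + 68)*(-16 + 14)))*T(-7) = ((7 - 1*(-3))*((36 + 68)*(-16 + 14)))*15 = ((7 + 3)*(104*(-2)))*15 = (10*(-208))*15 = -2080*15 = -31200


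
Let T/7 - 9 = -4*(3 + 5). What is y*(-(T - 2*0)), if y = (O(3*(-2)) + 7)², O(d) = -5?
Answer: 644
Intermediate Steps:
T = -161 (T = 63 + 7*(-4*(3 + 5)) = 63 + 7*(-4*8) = 63 + 7*(-32) = 63 - 224 = -161)
y = 4 (y = (-5 + 7)² = 2² = 4)
y*(-(T - 2*0)) = 4*(-(-161 - 2*0)) = 4*(-(-161 + 0)) = 4*(-1*(-161)) = 4*161 = 644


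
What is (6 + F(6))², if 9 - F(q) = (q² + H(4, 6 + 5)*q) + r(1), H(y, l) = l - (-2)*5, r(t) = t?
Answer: 21904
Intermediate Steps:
H(y, l) = 10 + l (H(y, l) = l - 1*(-10) = l + 10 = 10 + l)
F(q) = 8 - q² - 21*q (F(q) = 9 - ((q² + (10 + (6 + 5))*q) + 1) = 9 - ((q² + (10 + 11)*q) + 1) = 9 - ((q² + 21*q) + 1) = 9 - (1 + q² + 21*q) = 9 + (-1 - q² - 21*q) = 8 - q² - 21*q)
(6 + F(6))² = (6 + (8 - 1*6² - 21*6))² = (6 + (8 - 1*36 - 126))² = (6 + (8 - 36 - 126))² = (6 - 154)² = (-148)² = 21904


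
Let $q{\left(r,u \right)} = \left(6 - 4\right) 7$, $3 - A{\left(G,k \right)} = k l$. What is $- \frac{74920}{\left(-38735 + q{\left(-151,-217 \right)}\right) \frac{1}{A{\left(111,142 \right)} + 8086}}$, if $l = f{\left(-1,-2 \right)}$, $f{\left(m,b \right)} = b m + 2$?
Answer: $\frac{187824440}{12907} \approx 14552.0$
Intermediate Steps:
$f{\left(m,b \right)} = 2 + b m$
$l = 4$ ($l = 2 - -2 = 2 + 2 = 4$)
$A{\left(G,k \right)} = 3 - 4 k$ ($A{\left(G,k \right)} = 3 - k 4 = 3 - 4 k$)
$q{\left(r,u \right)} = 14$ ($q{\left(r,u \right)} = 2 \cdot 7 = 14$)
$- \frac{74920}{\left(-38735 + q{\left(-151,-217 \right)}\right) \frac{1}{A{\left(111,142 \right)} + 8086}} = - \frac{74920}{\left(-38735 + 14\right) \frac{1}{\left(3 - 568\right) + 8086}} = - \frac{74920}{\left(-38721\right) \frac{1}{\left(3 - 568\right) + 8086}} = - \frac{74920}{\left(-38721\right) \frac{1}{-565 + 8086}} = - \frac{74920}{\left(-38721\right) \frac{1}{7521}} = - \frac{74920}{- \frac{12907}{2507}} = \left(-74920\right) \left(- \frac{2507}{12907}\right) = \frac{187824440}{12907}$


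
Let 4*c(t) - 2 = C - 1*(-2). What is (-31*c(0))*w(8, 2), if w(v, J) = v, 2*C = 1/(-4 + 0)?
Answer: -961/4 ≈ -240.25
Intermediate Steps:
C = -1/8 (C = 1/(2*(-4 + 0)) = (1/2)/(-4) = (1/2)*(-1/4) = -1/8 ≈ -0.12500)
c(t) = 31/32 (c(t) = 1/2 + (-1/8 - 1*(-2))/4 = 1/2 + (-1/8 + 2)/4 = 1/2 + (1/4)*(15/8) = 1/2 + 15/32 = 31/32)
(-31*c(0))*w(8, 2) = -31*31/32*8 = -961/32*8 = -961/4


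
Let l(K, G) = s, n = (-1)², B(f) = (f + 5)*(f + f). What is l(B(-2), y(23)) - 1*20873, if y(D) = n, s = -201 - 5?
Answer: -21079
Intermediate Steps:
s = -206
B(f) = 2*f*(5 + f) (B(f) = (5 + f)*(2*f) = 2*f*(5 + f))
n = 1
y(D) = 1
l(K, G) = -206
l(B(-2), y(23)) - 1*20873 = -206 - 1*20873 = -206 - 20873 = -21079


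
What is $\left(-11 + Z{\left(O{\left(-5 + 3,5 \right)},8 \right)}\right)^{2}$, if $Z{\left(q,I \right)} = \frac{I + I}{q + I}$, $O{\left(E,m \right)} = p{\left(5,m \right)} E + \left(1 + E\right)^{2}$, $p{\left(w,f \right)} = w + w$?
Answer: $\frac{18769}{121} \approx 155.12$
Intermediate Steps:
$p{\left(w,f \right)} = 2 w$
$O{\left(E,m \right)} = \left(1 + E\right)^{2} + 10 E$ ($O{\left(E,m \right)} = 2 \cdot 5 E + \left(1 + E\right)^{2} = 10 E + \left(1 + E\right)^{2} = \left(1 + E\right)^{2} + 10 E$)
$Z{\left(q,I \right)} = \frac{2 I}{I + q}$
$\left(-11 + Z{\left(O{\left(-5 + 3,5 \right)},8 \right)}\right)^{2} = \left(-11 + 2 \cdot 8 \frac{1}{8 + \left(\left(1 + \left(-5 + 3\right)\right)^{2} + 10 \left(-5 + 3\right)\right)}\right)^{2} = \left(-11 + 2 \cdot 8 \frac{1}{8 + \left(\left(1 - 2\right)^{2} + 10 \left(-2\right)\right)}\right)^{2} = \left(-11 + 2 \cdot 8 \frac{1}{8 - \left(20 - \left(-1\right)^{2}\right)}\right)^{2} = \left(-11 + 2 \cdot 8 \frac{1}{8 + \left(1 - 20\right)}\right)^{2} = \left(-11 + 2 \cdot 8 \frac{1}{8 - 19}\right)^{2} = \left(-11 + 2 \cdot 8 \frac{1}{-11}\right)^{2} = \left(-11 + 2 \cdot 8 \left(- \frac{1}{11}\right)\right)^{2} = \left(-11 - \frac{16}{11}\right)^{2} = \left(- \frac{137}{11}\right)^{2} = \frac{18769}{121}$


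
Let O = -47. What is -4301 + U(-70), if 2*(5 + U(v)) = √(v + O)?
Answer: -4306 + 3*I*√13/2 ≈ -4306.0 + 5.4083*I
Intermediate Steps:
U(v) = -5 + √(-47 + v)/2 (U(v) = -5 + √(v - 47)/2 = -5 + √(-47 + v)/2)
-4301 + U(-70) = -4301 + (-5 + √(-47 - 70)/2) = -4301 + (-5 + √(-117)/2) = -4301 + (-5 + (3*I*√13)/2) = -4301 + (-5 + 3*I*√13/2) = -4306 + 3*I*√13/2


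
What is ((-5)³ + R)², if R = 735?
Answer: 372100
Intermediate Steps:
((-5)³ + R)² = ((-5)³ + 735)² = (-125 + 735)² = 610² = 372100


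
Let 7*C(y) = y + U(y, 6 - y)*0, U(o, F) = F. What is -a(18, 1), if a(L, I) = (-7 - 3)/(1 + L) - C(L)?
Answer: 412/133 ≈ 3.0977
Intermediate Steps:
C(y) = y/7 (C(y) = (y + (6 - y)*0)/7 = (y + 0)/7 = y/7)
a(L, I) = -10/(1 + L) - L/7 (a(L, I) = (-7 - 3)/(1 + L) - L/7 = -10/(1 + L) - L/7)
-a(18, 1) = -(-70 - 1*18 - 1*18²)/(7*(1 + 18)) = -(-70 - 18 - 1*324)/(7*19) = -(-70 - 18 - 324)/(7*19) = -(-412)/(7*19) = -1*(-412/133) = 412/133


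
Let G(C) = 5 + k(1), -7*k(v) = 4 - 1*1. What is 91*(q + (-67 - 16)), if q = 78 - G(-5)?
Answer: -871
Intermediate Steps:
k(v) = -3/7 (k(v) = -(4 - 1*1)/7 = -(4 - 1)/7 = -⅐*3 = -3/7)
G(C) = 32/7 (G(C) = 5 - 3/7 = 32/7)
q = 514/7 (q = 78 - 1*32/7 = 78 - 32/7 = 514/7 ≈ 73.429)
91*(q + (-67 - 16)) = 91*(514/7 + (-67 - 16)) = 91*(514/7 - 83) = 91*(-67/7) = -871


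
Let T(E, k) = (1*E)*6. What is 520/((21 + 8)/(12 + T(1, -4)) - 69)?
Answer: -9360/1213 ≈ -7.7164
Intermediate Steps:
T(E, k) = 6*E (T(E, k) = E*6 = 6*E)
520/((21 + 8)/(12 + T(1, -4)) - 69) = 520/((21 + 8)/(12 + 6*1) - 69) = 520/(29/(12 + 6) - 69) = 520/(29/18 - 69) = 520/(-1213/18) = 520*(-18/1213) = -9360/1213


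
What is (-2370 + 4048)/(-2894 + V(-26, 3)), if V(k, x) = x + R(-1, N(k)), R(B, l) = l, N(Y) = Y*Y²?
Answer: -1678/20467 ≈ -0.081986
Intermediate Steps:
N(Y) = Y³
V(k, x) = x + k³
(-2370 + 4048)/(-2894 + V(-26, 3)) = (-2370 + 4048)/(-2894 + (3 + (-26)³)) = 1678/(-2894 + (3 - 17576)) = 1678/(-2894 - 17573) = 1678/(-20467) = 1678*(-1/20467) = -1678/20467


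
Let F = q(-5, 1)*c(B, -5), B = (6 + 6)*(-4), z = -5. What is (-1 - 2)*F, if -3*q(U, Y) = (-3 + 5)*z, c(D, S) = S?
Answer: 50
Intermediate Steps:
B = -48 (B = 12*(-4) = -48)
q(U, Y) = 10/3 (q(U, Y) = -(-3 + 5)*(-5)/3 = -2*(-5)/3 = -1/3*(-10) = 10/3)
F = -50/3 (F = (10/3)*(-5) = -50/3 ≈ -16.667)
(-1 - 2)*F = (-1 - 2)*(-50/3) = -3*(-50/3) = 50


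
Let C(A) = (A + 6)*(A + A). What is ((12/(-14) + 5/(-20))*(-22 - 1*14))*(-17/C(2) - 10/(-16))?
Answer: 837/224 ≈ 3.7366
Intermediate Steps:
C(A) = 2*A*(6 + A) (C(A) = (6 + A)*(2*A) = 2*A*(6 + A))
((12/(-14) + 5/(-20))*(-22 - 1*14))*(-17/C(2) - 10/(-16)) = ((12/(-14) + 5/(-20))*(-22 - 1*14))*(-17*1/(4*(6 + 2)) - 10/(-16)) = ((12*(-1/14) + 5*(-1/20))*(-22 - 14))*(-17/(2*2*8) - 10*(-1/16)) = ((-6/7 - ¼)*(-36))*(-17/32 + 5/8) = (-31/28*(-36))*(-17*1/32 + 5/8) = 279*(-17/32 + 5/8)/7 = (279/7)*(3/32) = 837/224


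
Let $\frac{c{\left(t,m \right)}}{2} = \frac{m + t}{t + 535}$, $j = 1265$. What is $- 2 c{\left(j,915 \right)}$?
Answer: $- \frac{218}{45} \approx -4.8444$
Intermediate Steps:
$c{\left(t,m \right)} = \frac{2 \left(m + t\right)}{535 + t}$ ($c{\left(t,m \right)} = 2 \frac{m + t}{t + 535} = 2 \frac{m + t}{535 + t} = \frac{2 \left(m + t\right)}{535 + t}$)
$- 2 c{\left(j,915 \right)} = - 2 \frac{2 \left(915 + 1265\right)}{535 + 1265} = - 2 \cdot 2 \cdot \frac{1}{1800} \cdot 2180 = \left(-2\right) \frac{109}{45} = - \frac{218}{45}$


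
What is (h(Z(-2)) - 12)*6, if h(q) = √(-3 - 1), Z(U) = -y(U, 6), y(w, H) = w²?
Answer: -72 + 12*I ≈ -72.0 + 12.0*I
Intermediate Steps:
Z(U) = -U²
h(q) = 2*I (h(q) = √(-4) = 2*I)
(h(Z(-2)) - 12)*6 = (2*I - 12)*6 = (-12 + 2*I)*6 = -72 + 12*I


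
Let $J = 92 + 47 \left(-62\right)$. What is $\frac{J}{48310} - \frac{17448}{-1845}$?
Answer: $\frac{27923543}{2971065} \approx 9.3985$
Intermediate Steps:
$J = -2822$ ($J = 92 - 2914 = -2822$)
$\frac{J}{48310} - \frac{17448}{-1845} = - \frac{2822}{48310} - \frac{17448}{-1845} = \left(-2822\right) \frac{1}{48310} - - \frac{5816}{615} = - \frac{1411}{24155} + \frac{5816}{615} = \frac{27923543}{2971065}$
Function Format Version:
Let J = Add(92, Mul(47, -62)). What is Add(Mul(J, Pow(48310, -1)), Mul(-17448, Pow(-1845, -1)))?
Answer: Rational(27923543, 2971065) ≈ 9.3985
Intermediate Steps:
J = -2822 (J = Add(92, -2914) = -2822)
Add(Mul(J, Pow(48310, -1)), Mul(-17448, Pow(-1845, -1))) = Add(Mul(-2822, Pow(48310, -1)), Mul(-17448, Pow(-1845, -1))) = Add(Mul(-2822, Rational(1, 48310)), Mul(-17448, Rational(-1, 1845))) = Add(Rational(-1411, 24155), Rational(5816, 615)) = Rational(27923543, 2971065)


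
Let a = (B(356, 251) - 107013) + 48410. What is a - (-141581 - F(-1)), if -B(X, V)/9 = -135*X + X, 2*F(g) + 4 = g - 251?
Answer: 512186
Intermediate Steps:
F(g) = -255/2 + g/2 (F(g) = -2 + (g - 251)/2 = -2 + (-251 + g)/2 = -2 + (-251/2 + g/2) = -255/2 + g/2)
B(X, V) = 1206*X (B(X, V) = -9*(-135*X + X) = -(-1206)*X = 1206*X)
a = 370733 (a = (1206*356 - 107013) + 48410 = (429336 - 107013) + 48410 = 322323 + 48410 = 370733)
a - (-141581 - F(-1)) = 370733 - (-141581 - (-255/2 + (½)*(-1))) = 370733 - (-141581 - (-255/2 - ½)) = 370733 - (-141581 - 1*(-128)) = 370733 - (-141581 + 128) = 370733 - 1*(-141453) = 370733 + 141453 = 512186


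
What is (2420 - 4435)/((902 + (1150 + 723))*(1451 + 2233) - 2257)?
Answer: -2015/10220843 ≈ -0.00019715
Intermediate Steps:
(2420 - 4435)/((902 + (1150 + 723))*(1451 + 2233) - 2257) = -2015/((902 + 1873)*3684 - 2257) = -2015/(2775*3684 - 2257) = -2015/(10223100 - 2257) = -2015/10220843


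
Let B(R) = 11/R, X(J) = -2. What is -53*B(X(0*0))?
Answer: 583/2 ≈ 291.50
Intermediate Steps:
-53*B(X(0*0)) = -583/(-2) = -583*(-1)/2 = -53*(-11/2) = 583/2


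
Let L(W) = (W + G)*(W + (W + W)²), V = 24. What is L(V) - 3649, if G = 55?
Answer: 180263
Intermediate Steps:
L(W) = (55 + W)*(W + 4*W²) (L(W) = (W + 55)*(W + (W + W)²) = (55 + W)*(W + (2*W)²) = (55 + W)*(W + 4*W²))
L(V) - 3649 = 24*(55 + 4*24² + 221*24) - 3649 = 24*(55 + 4*576 + 5304) - 3649 = 24*(55 + 2304 + 5304) - 3649 = 24*7663 - 3649 = 183912 - 3649 = 180263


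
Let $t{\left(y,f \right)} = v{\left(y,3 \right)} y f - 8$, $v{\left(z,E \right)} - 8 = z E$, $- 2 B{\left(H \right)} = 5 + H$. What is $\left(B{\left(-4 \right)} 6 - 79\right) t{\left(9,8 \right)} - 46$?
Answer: $-206030$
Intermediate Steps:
$B{\left(H \right)} = - \frac{5}{2} - \frac{H}{2}$ ($B{\left(H \right)} = - \frac{5 + H}{2} = - \frac{5}{2} - \frac{H}{2}$)
$v{\left(z,E \right)} = 8 + E z$ ($v{\left(z,E \right)} = 8 + z E = 8 + E z$)
$t{\left(y,f \right)} = -8 + f y \left(8 + 3 y\right)$ ($t{\left(y,f \right)} = \left(8 + 3 y\right) y f - 8 = y \left(8 + 3 y\right) f - 8 = f y \left(8 + 3 y\right) - 8 = -8 + f y \left(8 + 3 y\right)$)
$\left(B{\left(-4 \right)} 6 - 79\right) t{\left(9,8 \right)} - 46 = \left(\left(- \frac{5}{2} - -2\right) 6 - 79\right) \left(-8 + 8 \cdot 9 \left(8 + 3 \cdot 9\right)\right) - 46 = \left(\left(- \frac{5}{2} + 2\right) 6 - 79\right) \left(-8 + 8 \cdot 9 \left(8 + 27\right)\right) - 46 = \left(\left(- \frac{1}{2}\right) 6 - 79\right) \left(-8 + 8 \cdot 9 \cdot 35\right) - 46 = \left(-3 - 79\right) \left(-8 + 2520\right) - 46 = \left(-82\right) 2512 - 46 = -205984 - 46 = -206030$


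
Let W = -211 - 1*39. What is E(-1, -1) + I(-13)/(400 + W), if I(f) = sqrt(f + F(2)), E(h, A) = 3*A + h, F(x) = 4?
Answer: -4 + I/50 ≈ -4.0 + 0.02*I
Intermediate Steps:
E(h, A) = h + 3*A
W = -250 (W = -211 - 39 = -250)
I(f) = sqrt(4 + f) (I(f) = sqrt(f + 4) = sqrt(4 + f))
E(-1, -1) + I(-13)/(400 + W) = (-1 + 3*(-1)) + sqrt(4 - 13)/(400 - 250) = (-1 - 3) + sqrt(-9)/150 = -4 + (3*I)/150 = -4 + I/50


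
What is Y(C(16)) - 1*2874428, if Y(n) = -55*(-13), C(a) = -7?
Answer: -2873713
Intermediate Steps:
Y(n) = 715
Y(C(16)) - 1*2874428 = 715 - 1*2874428 = 715 - 2874428 = -2873713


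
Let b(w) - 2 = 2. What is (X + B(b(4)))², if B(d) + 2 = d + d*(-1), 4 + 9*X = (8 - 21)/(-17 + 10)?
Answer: 2209/441 ≈ 5.0091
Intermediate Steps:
X = -5/21 (X = -4/9 + ((8 - 21)/(-17 + 10))/9 = -4/9 + (-13/(-7))/9 = -4/9 + (-13*(-⅐))/9 = -4/9 + (⅑)*(13/7) = -4/9 + 13/63 = -5/21 ≈ -0.23810)
b(w) = 4 (b(w) = 2 + 2 = 4)
B(d) = -2 (B(d) = -2 + (d + d*(-1)) = -2 + (d - d) = -2 + 0 = -2)
(X + B(b(4)))² = (-5/21 - 2)² = (-47/21)² = 2209/441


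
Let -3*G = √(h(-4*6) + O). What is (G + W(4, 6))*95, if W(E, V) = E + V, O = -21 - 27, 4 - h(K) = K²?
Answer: 950 - 190*I*√155/3 ≈ 950.0 - 788.49*I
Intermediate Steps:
h(K) = 4 - K²
O = -48
G = -2*I*√155/3 (G = -√((4 - (-4*6)²) - 48)/3 = -√((4 - 1*(-24)²) - 48)/3 = -√((4 - 1*576) - 48)/3 = -√((4 - 576) - 48)/3 = -√(-572 - 48)/3 = -2*I*√155/3 ≈ -8.2999*I)
(G + W(4, 6))*95 = (-2*I*√155/3 + (4 + 6))*95 = (-2*I*√155/3 + 10)*95 = (10 - 2*I*√155/3)*95 = 950 - 190*I*√155/3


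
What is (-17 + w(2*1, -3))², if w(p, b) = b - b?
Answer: 289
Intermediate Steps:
w(p, b) = 0
(-17 + w(2*1, -3))² = (-17 + 0)² = (-17)² = 289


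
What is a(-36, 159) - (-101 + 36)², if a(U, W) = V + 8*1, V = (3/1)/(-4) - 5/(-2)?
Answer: -16861/4 ≈ -4215.3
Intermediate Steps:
V = 7/4 (V = (3*1)*(-¼) - 5*(-½) = 3*(-¼) + 5/2 = -¾ + 5/2 = 7/4 ≈ 1.7500)
a(U, W) = 39/4 (a(U, W) = 7/4 + 8*1 = 7/4 + 8 = 39/4)
a(-36, 159) - (-101 + 36)² = 39/4 - (-101 + 36)² = 39/4 - 1*(-65)² = 39/4 - 1*4225 = 39/4 - 4225 = -16861/4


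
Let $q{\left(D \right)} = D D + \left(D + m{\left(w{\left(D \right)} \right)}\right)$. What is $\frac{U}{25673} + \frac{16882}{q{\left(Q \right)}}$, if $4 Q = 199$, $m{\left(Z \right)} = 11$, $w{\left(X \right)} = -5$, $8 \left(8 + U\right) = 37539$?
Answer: $\frac{56997156183}{8333045032} \approx 6.8399$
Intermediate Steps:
$U = \frac{37475}{8}$ ($U = -8 + \frac{1}{8} \cdot 37539 = -8 + \frac{37539}{8} = \frac{37475}{8} \approx 4684.4$)
$Q = \frac{199}{4}$ ($Q = \frac{1}{4} \cdot 199 = \frac{199}{4} \approx 49.75$)
$q{\left(D \right)} = 11 + D + D^{2}$ ($q{\left(D \right)} = D D + \left(D + 11\right) = D^{2} + \left(11 + D\right) = 11 + D + D^{2}$)
$\frac{U}{25673} + \frac{16882}{q{\left(Q \right)}} = \frac{37475}{8 \cdot 25673} + \frac{16882}{11 + \frac{199}{4} + \left(\frac{199}{4}\right)^{2}} = \frac{37475}{8} \cdot \frac{1}{25673} + \frac{16882}{11 + \frac{199}{4} + \frac{39601}{16}} = \frac{37475}{205384} + \frac{16882}{\frac{40573}{16}} = \frac{37475}{205384} + 16882 \cdot \frac{16}{40573} = \frac{37475}{205384} + \frac{270112}{40573} = \frac{56997156183}{8333045032}$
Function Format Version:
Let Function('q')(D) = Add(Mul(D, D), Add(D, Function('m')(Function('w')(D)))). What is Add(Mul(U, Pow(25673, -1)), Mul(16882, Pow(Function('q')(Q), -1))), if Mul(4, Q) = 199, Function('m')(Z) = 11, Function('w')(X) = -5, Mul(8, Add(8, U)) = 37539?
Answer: Rational(56997156183, 8333045032) ≈ 6.8399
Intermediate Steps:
U = Rational(37475, 8) (U = Add(-8, Mul(Rational(1, 8), 37539)) = Add(-8, Rational(37539, 8)) = Rational(37475, 8) ≈ 4684.4)
Q = Rational(199, 4) (Q = Mul(Rational(1, 4), 199) = Rational(199, 4) ≈ 49.750)
Function('q')(D) = Add(11, D, Pow(D, 2)) (Function('q')(D) = Add(Mul(D, D), Add(D, 11)) = Add(Pow(D, 2), Add(11, D)) = Add(11, D, Pow(D, 2)))
Add(Mul(U, Pow(25673, -1)), Mul(16882, Pow(Function('q')(Q), -1))) = Add(Mul(Rational(37475, 8), Pow(25673, -1)), Mul(16882, Pow(Add(11, Rational(199, 4), Pow(Rational(199, 4), 2)), -1))) = Add(Mul(Rational(37475, 8), Rational(1, 25673)), Mul(16882, Pow(Add(11, Rational(199, 4), Rational(39601, 16)), -1))) = Add(Rational(37475, 205384), Mul(16882, Pow(Rational(40573, 16), -1))) = Add(Rational(37475, 205384), Mul(16882, Rational(16, 40573))) = Add(Rational(37475, 205384), Rational(270112, 40573)) = Rational(56997156183, 8333045032)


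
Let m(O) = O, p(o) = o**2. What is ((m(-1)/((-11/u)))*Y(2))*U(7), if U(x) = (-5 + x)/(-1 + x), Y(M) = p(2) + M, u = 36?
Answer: 72/11 ≈ 6.5455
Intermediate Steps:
Y(M) = 4 + M (Y(M) = 2**2 + M = 4 + M)
U(x) = (-5 + x)/(-1 + x)
((m(-1)/((-11/u)))*Y(2))*U(7) = ((-1/((-11/36)))*(4 + 2))*((-5 + 7)/(-1 + 7)) = (-1/((-11*1/36))*6)*(2/6) = (-1/(-11/36)*6)*((1/6)*2) = (-1*(-36/11)*6)*(1/3) = ((36/11)*6)*(1/3) = (216/11)*(1/3) = 72/11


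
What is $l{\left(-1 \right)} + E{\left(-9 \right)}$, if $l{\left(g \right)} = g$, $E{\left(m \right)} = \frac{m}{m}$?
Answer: $0$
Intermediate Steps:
$E{\left(m \right)} = 1$
$l{\left(-1 \right)} + E{\left(-9 \right)} = -1 + 1 = 0$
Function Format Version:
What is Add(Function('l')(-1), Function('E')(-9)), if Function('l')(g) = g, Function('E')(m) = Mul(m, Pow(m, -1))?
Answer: 0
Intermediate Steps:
Function('E')(m) = 1
Add(Function('l')(-1), Function('E')(-9)) = Add(-1, 1) = 0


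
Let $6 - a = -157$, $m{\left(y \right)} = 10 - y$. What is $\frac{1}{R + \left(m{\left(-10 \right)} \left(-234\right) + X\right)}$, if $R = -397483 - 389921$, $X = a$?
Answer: $- \frac{1}{791921} \approx -1.2628 \cdot 10^{-6}$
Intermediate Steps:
$a = 163$ ($a = 6 - -157 = 6 + 157 = 163$)
$X = 163$
$R = -787404$
$\frac{1}{R + \left(m{\left(-10 \right)} \left(-234\right) + X\right)} = \frac{1}{-787404 + \left(\left(10 - -10\right) \left(-234\right) + 163\right)} = \frac{1}{-787404 + \left(\left(10 + 10\right) \left(-234\right) + 163\right)} = \frac{1}{-787404 + \left(20 \left(-234\right) + 163\right)} = \frac{1}{-787404 + \left(-4680 + 163\right)} = \frac{1}{-787404 - 4517} = \frac{1}{-791921} = - \frac{1}{791921}$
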